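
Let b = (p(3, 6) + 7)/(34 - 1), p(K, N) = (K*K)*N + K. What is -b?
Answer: -64/33 ≈ -1.9394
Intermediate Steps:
p(K, N) = K + N*K² (p(K, N) = K²*N + K = N*K² + K = K + N*K²)
b = 64/33 (b = (3*(1 + 3*6) + 7)/(34 - 1) = (3*(1 + 18) + 7)/33 = (3*19 + 7)/33 = (57 + 7)/33 = (1/33)*64 = 64/33 ≈ 1.9394)
-b = -1*64/33 = -64/33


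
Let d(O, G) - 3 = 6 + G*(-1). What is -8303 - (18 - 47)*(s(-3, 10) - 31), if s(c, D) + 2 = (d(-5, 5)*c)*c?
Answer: -8216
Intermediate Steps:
d(O, G) = 9 - G (d(O, G) = 3 + (6 + G*(-1)) = 3 + (6 - G) = 9 - G)
s(c, D) = -2 + 4*c**2 (s(c, D) = -2 + ((9 - 1*5)*c)*c = -2 + ((9 - 5)*c)*c = -2 + (4*c)*c = -2 + 4*c**2)
-8303 - (18 - 47)*(s(-3, 10) - 31) = -8303 - (18 - 47)*((-2 + 4*(-3)**2) - 31) = -8303 - (-29)*((-2 + 4*9) - 31) = -8303 - (-29)*((-2 + 36) - 31) = -8303 - (-29)*(34 - 31) = -8303 - (-29)*3 = -8303 - 1*(-87) = -8303 + 87 = -8216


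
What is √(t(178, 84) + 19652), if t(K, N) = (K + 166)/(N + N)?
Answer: √8667435/21 ≈ 140.19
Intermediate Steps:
t(K, N) = (166 + K)/(2*N) (t(K, N) = (166 + K)/((2*N)) = (166 + K)*(1/(2*N)) = (166 + K)/(2*N))
√(t(178, 84) + 19652) = √((½)*(166 + 178)/84 + 19652) = √((½)*(1/84)*344 + 19652) = √(43/21 + 19652) = √(412735/21) = √8667435/21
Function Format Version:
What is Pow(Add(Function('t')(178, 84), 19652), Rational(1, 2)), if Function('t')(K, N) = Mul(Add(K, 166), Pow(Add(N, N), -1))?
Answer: Mul(Rational(1, 21), Pow(8667435, Rational(1, 2))) ≈ 140.19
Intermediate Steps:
Function('t')(K, N) = Mul(Rational(1, 2), Pow(N, -1), Add(166, K)) (Function('t')(K, N) = Mul(Add(166, K), Pow(Mul(2, N), -1)) = Mul(Add(166, K), Mul(Rational(1, 2), Pow(N, -1))) = Mul(Rational(1, 2), Pow(N, -1), Add(166, K)))
Pow(Add(Function('t')(178, 84), 19652), Rational(1, 2)) = Pow(Add(Mul(Rational(1, 2), Pow(84, -1), Add(166, 178)), 19652), Rational(1, 2)) = Pow(Add(Mul(Rational(1, 2), Rational(1, 84), 344), 19652), Rational(1, 2)) = Pow(Add(Rational(43, 21), 19652), Rational(1, 2)) = Pow(Rational(412735, 21), Rational(1, 2)) = Mul(Rational(1, 21), Pow(8667435, Rational(1, 2)))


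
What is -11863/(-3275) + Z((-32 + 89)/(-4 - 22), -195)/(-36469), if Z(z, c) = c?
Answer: 433270372/119435975 ≈ 3.6276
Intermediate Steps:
-11863/(-3275) + Z((-32 + 89)/(-4 - 22), -195)/(-36469) = -11863/(-3275) - 195/(-36469) = -11863*(-1/3275) - 195*(-1/36469) = 11863/3275 + 195/36469 = 433270372/119435975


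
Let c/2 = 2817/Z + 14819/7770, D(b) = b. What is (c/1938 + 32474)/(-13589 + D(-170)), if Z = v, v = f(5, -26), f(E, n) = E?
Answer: -34929337151/14799042810 ≈ -2.3602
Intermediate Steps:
v = 5
Z = 5
c = 627491/555 (c = 2*(2817/5 + 14819/7770) = 2*(2817*(⅕) + 14819*(1/7770)) = 2*(2817/5 + 2117/1110) = 2*(627491/1110) = 627491/555 ≈ 1130.6)
(c/1938 + 32474)/(-13589 + D(-170)) = ((627491/555)/1938 + 32474)/(-13589 - 170) = ((627491/555)*(1/1938) + 32474)/(-13759) = (627491/1075590 + 32474)*(-1/13759) = (34929337151/1075590)*(-1/13759) = -34929337151/14799042810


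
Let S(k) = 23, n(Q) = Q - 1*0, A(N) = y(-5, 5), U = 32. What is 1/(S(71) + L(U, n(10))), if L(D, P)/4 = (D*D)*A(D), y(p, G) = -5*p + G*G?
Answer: 1/204823 ≈ 4.8823e-6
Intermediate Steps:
y(p, G) = G**2 - 5*p (y(p, G) = -5*p + G**2 = G**2 - 5*p)
A(N) = 50 (A(N) = 5**2 - 5*(-5) = 25 + 25 = 50)
n(Q) = Q (n(Q) = Q + 0 = Q)
L(D, P) = 200*D**2 (L(D, P) = 4*((D*D)*50) = 4*(D**2*50) = 4*(50*D**2) = 200*D**2)
1/(S(71) + L(U, n(10))) = 1/(23 + 200*32**2) = 1/(23 + 200*1024) = 1/(23 + 204800) = 1/204823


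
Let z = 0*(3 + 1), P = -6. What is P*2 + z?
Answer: -12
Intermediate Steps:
z = 0 (z = 0*4 = 0)
P*2 + z = -6*2 + 0 = -12 + 0 = -12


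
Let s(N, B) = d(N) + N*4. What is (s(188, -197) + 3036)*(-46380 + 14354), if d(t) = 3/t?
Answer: -11403609911/94 ≈ -1.2131e+8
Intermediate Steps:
s(N, B) = 3/N + 4*N (s(N, B) = 3/N + N*4 = 3/N + 4*N)
(s(188, -197) + 3036)*(-46380 + 14354) = ((3/188 + 4*188) + 3036)*(-46380 + 14354) = ((3*(1/188) + 752) + 3036)*(-32026) = ((3/188 + 752) + 3036)*(-32026) = (141379/188 + 3036)*(-32026) = (712147/188)*(-32026) = -11403609911/94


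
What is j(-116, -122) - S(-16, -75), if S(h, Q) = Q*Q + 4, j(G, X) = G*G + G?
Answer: 7711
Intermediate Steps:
j(G, X) = G + G² (j(G, X) = G² + G = G + G²)
S(h, Q) = 4 + Q² (S(h, Q) = Q² + 4 = 4 + Q²)
j(-116, -122) - S(-16, -75) = -116*(1 - 116) - (4 + (-75)²) = -116*(-115) - (4 + 5625) = 13340 - 1*5629 = 13340 - 5629 = 7711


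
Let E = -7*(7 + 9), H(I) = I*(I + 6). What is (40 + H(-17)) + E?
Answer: 115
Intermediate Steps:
H(I) = I*(6 + I)
E = -112 (E = -7*16 = -112)
(40 + H(-17)) + E = (40 - 17*(6 - 17)) - 112 = (40 - 17*(-11)) - 112 = (40 + 187) - 112 = 227 - 112 = 115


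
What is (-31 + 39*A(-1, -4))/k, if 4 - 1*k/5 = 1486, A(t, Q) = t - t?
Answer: 31/7410 ≈ 0.0041835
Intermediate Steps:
A(t, Q) = 0
k = -7410 (k = 20 - 5*1486 = 20 - 7430 = -7410)
(-31 + 39*A(-1, -4))/k = (-31 + 39*0)/(-7410) = (-31 + 0)*(-1/7410) = -31*(-1/7410) = 31/7410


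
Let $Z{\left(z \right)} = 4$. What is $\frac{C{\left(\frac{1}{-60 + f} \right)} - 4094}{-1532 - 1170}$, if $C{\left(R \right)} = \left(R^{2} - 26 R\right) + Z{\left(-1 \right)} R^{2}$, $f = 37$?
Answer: $\frac{2165123}{1429358} \approx 1.5148$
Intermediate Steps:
$C{\left(R \right)} = - 26 R + 5 R^{2}$ ($C{\left(R \right)} = \left(R^{2} - 26 R\right) + 4 R^{2} = - 26 R + 5 R^{2}$)
$\frac{C{\left(\frac{1}{-60 + f} \right)} - 4094}{-1532 - 1170} = \frac{\frac{-26 + \frac{5}{-60 + 37}}{-60 + 37} - 4094}{-1532 - 1170} = \frac{\frac{-26 + \frac{5}{-23}}{-23} - 4094}{-2702} = \left(- \frac{-26 + 5 \left(- \frac{1}{23}\right)}{23} - 4094\right) \left(- \frac{1}{2702}\right) = \left(- \frac{-26 - \frac{5}{23}}{23} - 4094\right) \left(- \frac{1}{2702}\right) = \left(\left(- \frac{1}{23}\right) \left(- \frac{603}{23}\right) - 4094\right) \left(- \frac{1}{2702}\right) = \left(\frac{603}{529} - 4094\right) \left(- \frac{1}{2702}\right) = \left(- \frac{2165123}{529}\right) \left(- \frac{1}{2702}\right) = \frac{2165123}{1429358}$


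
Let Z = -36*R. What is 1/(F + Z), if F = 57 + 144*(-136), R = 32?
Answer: -1/20679 ≈ -4.8358e-5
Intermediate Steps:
Z = -1152 (Z = -36*32 = -1152)
F = -19527 (F = 57 - 19584 = -19527)
1/(F + Z) = 1/(-19527 - 1152) = 1/(-20679) = -1/20679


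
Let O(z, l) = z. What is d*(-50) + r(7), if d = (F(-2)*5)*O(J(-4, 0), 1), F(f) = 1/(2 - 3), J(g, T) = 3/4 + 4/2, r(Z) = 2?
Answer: 1379/2 ≈ 689.50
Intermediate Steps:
J(g, T) = 11/4 (J(g, T) = 3*(¼) + 4*(½) = ¾ + 2 = 11/4)
F(f) = -1 (F(f) = 1/(-1) = -1)
d = -55/4 (d = -1*5*(11/4) = -5*11/4 = -55/4 ≈ -13.750)
d*(-50) + r(7) = -55/4*(-50) + 2 = 1375/2 + 2 = 1379/2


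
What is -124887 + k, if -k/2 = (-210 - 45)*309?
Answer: 32703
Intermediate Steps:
k = 157590 (k = -2*(-210 - 45)*309 = -(-510)*309 = -2*(-78795) = 157590)
-124887 + k = -124887 + 157590 = 32703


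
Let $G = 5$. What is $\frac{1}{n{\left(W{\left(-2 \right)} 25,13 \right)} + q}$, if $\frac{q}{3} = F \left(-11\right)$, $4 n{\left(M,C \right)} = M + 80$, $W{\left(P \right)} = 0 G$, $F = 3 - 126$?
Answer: $\frac{1}{4079} \approx 0.00024516$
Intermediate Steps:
$F = -123$ ($F = 3 - 126 = -123$)
$W{\left(P \right)} = 0$ ($W{\left(P \right)} = 0 \cdot 5 = 0$)
$n{\left(M,C \right)} = 20 + \frac{M}{4}$ ($n{\left(M,C \right)} = \frac{M + 80}{4} = \frac{80 + M}{4} = 20 + \frac{M}{4}$)
$q = 4059$ ($q = 3 \left(\left(-123\right) \left(-11\right)\right) = 3 \cdot 1353 = 4059$)
$\frac{1}{n{\left(W{\left(-2 \right)} 25,13 \right)} + q} = \frac{1}{\left(20 + \frac{0 \cdot 25}{4}\right) + 4059} = \frac{1}{\left(20 + \frac{1}{4} \cdot 0\right) + 4059} = \frac{1}{\left(20 + 0\right) + 4059} = \frac{1}{20 + 4059} = \frac{1}{4079}$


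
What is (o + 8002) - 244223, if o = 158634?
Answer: -77587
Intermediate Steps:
(o + 8002) - 244223 = (158634 + 8002) - 244223 = 166636 - 244223 = -77587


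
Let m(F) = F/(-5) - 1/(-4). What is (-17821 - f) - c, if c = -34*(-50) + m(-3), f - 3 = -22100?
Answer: 51503/20 ≈ 2575.1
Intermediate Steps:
f = -22097 (f = 3 - 22100 = -22097)
m(F) = 1/4 - F/5 (m(F) = F*(-1/5) - 1*(-1/4) = -F/5 + 1/4 = 1/4 - F/5)
c = 34017/20 (c = -34*(-50) + (1/4 - 1/5*(-3)) = 1700 + (1/4 + 3/5) = 1700 + 17/20 = 34017/20 ≈ 1700.8)
(-17821 - f) - c = (-17821 - 1*(-22097)) - 1*34017/20 = (-17821 + 22097) - 34017/20 = 4276 - 34017/20 = 51503/20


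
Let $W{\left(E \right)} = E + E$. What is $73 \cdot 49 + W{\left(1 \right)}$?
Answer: $3579$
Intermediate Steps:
$W{\left(E \right)} = 2 E$
$73 \cdot 49 + W{\left(1 \right)} = 73 \cdot 49 + 2 \cdot 1 = 3577 + 2 = 3579$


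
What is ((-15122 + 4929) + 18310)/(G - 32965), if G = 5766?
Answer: -8117/27199 ≈ -0.29843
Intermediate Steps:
((-15122 + 4929) + 18310)/(G - 32965) = ((-15122 + 4929) + 18310)/(5766 - 32965) = (-10193 + 18310)/(-27199) = 8117*(-1/27199) = -8117/27199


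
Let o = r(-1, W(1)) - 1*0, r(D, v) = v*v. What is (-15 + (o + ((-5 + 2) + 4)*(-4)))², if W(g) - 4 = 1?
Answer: 36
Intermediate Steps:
W(g) = 5 (W(g) = 4 + 1 = 5)
r(D, v) = v²
o = 25 (o = 5² - 1*0 = 25 + 0 = 25)
(-15 + (o + ((-5 + 2) + 4)*(-4)))² = (-15 + (25 + ((-5 + 2) + 4)*(-4)))² = (-15 + (25 + (-3 + 4)*(-4)))² = (-15 + (25 + 1*(-4)))² = (-15 + (25 - 4))² = (-15 + 21)² = 6² = 36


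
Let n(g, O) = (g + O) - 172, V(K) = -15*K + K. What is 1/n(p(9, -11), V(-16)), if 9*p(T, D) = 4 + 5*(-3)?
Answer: 9/457 ≈ 0.019694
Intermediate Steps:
p(T, D) = -11/9 (p(T, D) = (4 + 5*(-3))/9 = (4 - 15)/9 = (1/9)*(-11) = -11/9)
V(K) = -14*K
n(g, O) = -172 + O + g (n(g, O) = (O + g) - 172 = -172 + O + g)
1/n(p(9, -11), V(-16)) = 1/(-172 - 14*(-16) - 11/9) = 1/(-172 + 224 - 11/9) = 1/(457/9) = 9/457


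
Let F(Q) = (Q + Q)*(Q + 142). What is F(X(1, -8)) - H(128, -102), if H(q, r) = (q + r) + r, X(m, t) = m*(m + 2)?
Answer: 946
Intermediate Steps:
X(m, t) = m*(2 + m)
H(q, r) = q + 2*r
F(Q) = 2*Q*(142 + Q) (F(Q) = (2*Q)*(142 + Q) = 2*Q*(142 + Q))
F(X(1, -8)) - H(128, -102) = 2*(1*(2 + 1))*(142 + 1*(2 + 1)) - (128 + 2*(-102)) = 2*(1*3)*(142 + 1*3) - (128 - 204) = 2*3*(142 + 3) - 1*(-76) = 2*3*145 + 76 = 870 + 76 = 946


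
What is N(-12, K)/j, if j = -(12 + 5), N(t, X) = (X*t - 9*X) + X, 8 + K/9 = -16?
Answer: -4320/17 ≈ -254.12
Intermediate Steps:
K = -216 (K = -72 + 9*(-16) = -72 - 144 = -216)
N(t, X) = -8*X + X*t (N(t, X) = (-9*X + X*t) + X = -8*X + X*t)
j = -17 (j = -1*17 = -17)
N(-12, K)/j = -216*(-8 - 12)/(-17) = -216*(-20)*(-1/17) = 4320*(-1/17) = -4320/17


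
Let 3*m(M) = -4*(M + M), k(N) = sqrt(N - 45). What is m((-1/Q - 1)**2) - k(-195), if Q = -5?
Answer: -128/75 - 4*I*sqrt(15) ≈ -1.7067 - 15.492*I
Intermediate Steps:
k(N) = sqrt(-45 + N)
m(M) = -8*M/3 (m(M) = (-4*(M + M))/3 = (-8*M)/3 = -8*M/3)
m((-1/Q - 1)**2) - k(-195) = -8*(-1/(-5) - 1)**2/3 - sqrt(-45 - 195) = -8*(-1*(-1/5) - 1)**2/3 - sqrt(-240) = -8*(1/5 - 1)**2/3 - 4*I*sqrt(15) = -8*(-4/5)**2/3 - 4*I*sqrt(15) = -8/3*16/25 - 4*I*sqrt(15) = -128/75 - 4*I*sqrt(15)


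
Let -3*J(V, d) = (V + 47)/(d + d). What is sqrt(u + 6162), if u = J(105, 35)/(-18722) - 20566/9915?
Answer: sqrt(2600168477943423509430)/649700205 ≈ 78.485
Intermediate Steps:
J(V, d) = -(47 + V)/(6*d) (J(V, d) = -(V + 47)/(3*(d + d)) = -(47 + V)/(3*(2*d)) = -(47 + V)*1/(2*d)/3 = -(47 + V)/(6*d))
u = -1347603164/649700205 (u = ((1/6)*(-47 - 1*105)/35)/(-18722) - 20566/9915 = ((1/6)*(1/35)*(-47 - 105))*(-1/18722) - 20566*1/9915 = ((1/6)*(1/35)*(-152))*(-1/18722) - 20566/9915 = -76/105*(-1/18722) - 20566/9915 = 38/982905 - 20566/9915 = -1347603164/649700205 ≈ -2.0742)
sqrt(u + 6162) = sqrt(-1347603164/649700205 + 6162) = sqrt(4002105060046/649700205) = sqrt(2600168477943423509430)/649700205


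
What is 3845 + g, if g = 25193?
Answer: 29038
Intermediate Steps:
3845 + g = 3845 + 25193 = 29038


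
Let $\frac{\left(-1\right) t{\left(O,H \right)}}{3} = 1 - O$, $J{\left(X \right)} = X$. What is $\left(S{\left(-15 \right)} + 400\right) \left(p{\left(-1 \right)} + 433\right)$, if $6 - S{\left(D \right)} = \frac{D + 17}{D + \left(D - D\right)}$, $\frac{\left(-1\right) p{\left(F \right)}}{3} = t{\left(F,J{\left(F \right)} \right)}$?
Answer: $\frac{2747492}{15} \approx 1.8317 \cdot 10^{5}$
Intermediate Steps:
$t{\left(O,H \right)} = -3 + 3 O$ ($t{\left(O,H \right)} = - 3 \left(1 - O\right) = -3 + 3 O$)
$p{\left(F \right)} = 9 - 9 F$ ($p{\left(F \right)} = - 3 \left(-3 + 3 F\right) = 9 - 9 F$)
$S{\left(D \right)} = 6 - \frac{17 + D}{D}$ ($S{\left(D \right)} = 6 - \frac{D + 17}{D + \left(D - D\right)} = 6 - \frac{17 + D}{D + 0} = 6 - \frac{17 + D}{D}$)
$\left(S{\left(-15 \right)} + 400\right) \left(p{\left(-1 \right)} + 433\right) = \left(\left(5 - \frac{17}{-15}\right) + 400\right) \left(\left(9 - -9\right) + 433\right) = \left(\left(5 - - \frac{17}{15}\right) + 400\right) \left(\left(9 + 9\right) + 433\right) = \left(\left(5 + \frac{17}{15}\right) + 400\right) \left(18 + 433\right) = \left(\frac{92}{15} + 400\right) 451 = \frac{6092}{15} \cdot 451 = \frac{2747492}{15}$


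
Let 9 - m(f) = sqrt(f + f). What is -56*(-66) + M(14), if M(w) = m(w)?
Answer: 3705 - 2*sqrt(7) ≈ 3699.7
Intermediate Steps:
m(f) = 9 - sqrt(2)*sqrt(f) (m(f) = 9 - sqrt(f + f) = 9 - sqrt(2*f) = 9 - sqrt(2)*sqrt(f))
M(w) = 9 - sqrt(2)*sqrt(w)
-56*(-66) + M(14) = -56*(-66) + (9 - sqrt(2)*sqrt(14)) = 3696 + (9 - 2*sqrt(7)) = 3705 - 2*sqrt(7)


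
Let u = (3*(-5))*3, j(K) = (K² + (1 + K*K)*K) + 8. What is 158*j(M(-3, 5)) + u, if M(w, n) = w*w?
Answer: 130621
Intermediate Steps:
M(w, n) = w²
j(K) = 8 + K² + K*(1 + K²) (j(K) = (K² + (1 + K²)*K) + 8 = (K² + K*(1 + K²)) + 8 = 8 + K² + K*(1 + K²))
u = -45 (u = -15*3 = -45)
158*j(M(-3, 5)) + u = 158*(8 + (-3)² + ((-3)²)² + ((-3)²)³) - 45 = 158*(8 + 9 + 9² + 9³) - 45 = 158*(8 + 9 + 81 + 729) - 45 = 158*827 - 45 = 130666 - 45 = 130621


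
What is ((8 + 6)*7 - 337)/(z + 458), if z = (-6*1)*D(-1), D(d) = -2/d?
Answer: -239/446 ≈ -0.53587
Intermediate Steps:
z = -12 (z = (-6*1)*(-2/(-1)) = -(-12)*(-1) = -6*2 = -12)
((8 + 6)*7 - 337)/(z + 458) = ((8 + 6)*7 - 337)/(-12 + 458) = (14*7 - 337)/446 = (98 - 337)*(1/446) = -239*1/446 = -239/446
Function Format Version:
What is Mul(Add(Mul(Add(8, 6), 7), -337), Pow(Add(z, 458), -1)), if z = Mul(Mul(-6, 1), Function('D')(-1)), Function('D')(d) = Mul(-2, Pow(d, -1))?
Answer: Rational(-239, 446) ≈ -0.53587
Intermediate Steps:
z = -12 (z = Mul(Mul(-6, 1), Mul(-2, Pow(-1, -1))) = Mul(-6, Mul(-2, -1)) = Mul(-6, 2) = -12)
Mul(Add(Mul(Add(8, 6), 7), -337), Pow(Add(z, 458), -1)) = Mul(Add(Mul(Add(8, 6), 7), -337), Pow(Add(-12, 458), -1)) = Mul(Add(Mul(14, 7), -337), Pow(446, -1)) = Mul(Add(98, -337), Rational(1, 446)) = Mul(-239, Rational(1, 446)) = Rational(-239, 446)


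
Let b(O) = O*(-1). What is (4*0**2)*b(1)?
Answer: 0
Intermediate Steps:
b(O) = -O
(4*0**2)*b(1) = (4*0**2)*(-1*1) = (4*0)*(-1) = 0*(-1) = 0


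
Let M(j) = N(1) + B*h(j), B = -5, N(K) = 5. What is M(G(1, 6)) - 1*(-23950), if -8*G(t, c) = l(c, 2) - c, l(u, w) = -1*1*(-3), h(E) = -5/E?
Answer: 72065/3 ≈ 24022.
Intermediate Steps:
l(u, w) = 3 (l(u, w) = -1*(-3) = 3)
G(t, c) = -3/8 + c/8 (G(t, c) = -(3 - c)/8 = -3/8 + c/8)
M(j) = 5 + 25/j (M(j) = 5 - (-25)/j = 5 + 25/j)
M(G(1, 6)) - 1*(-23950) = (5 + 25/(-3/8 + (⅛)*6)) - 1*(-23950) = (5 + 25/(-3/8 + ¾)) + 23950 = (5 + 25/(3/8)) + 23950 = (5 + 25*(8/3)) + 23950 = (5 + 200/3) + 23950 = 215/3 + 23950 = 72065/3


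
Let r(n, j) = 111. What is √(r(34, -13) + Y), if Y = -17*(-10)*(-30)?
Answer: I*√4989 ≈ 70.633*I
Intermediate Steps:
Y = -5100 (Y = 170*(-30) = -5100)
√(r(34, -13) + Y) = √(111 - 5100) = √(-4989) = I*√4989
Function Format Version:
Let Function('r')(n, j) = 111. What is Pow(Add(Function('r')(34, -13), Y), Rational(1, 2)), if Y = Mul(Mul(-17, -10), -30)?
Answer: Mul(I, Pow(4989, Rational(1, 2))) ≈ Mul(70.633, I)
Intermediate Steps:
Y = -5100 (Y = Mul(170, -30) = -5100)
Pow(Add(Function('r')(34, -13), Y), Rational(1, 2)) = Pow(Add(111, -5100), Rational(1, 2)) = Pow(-4989, Rational(1, 2)) = Mul(I, Pow(4989, Rational(1, 2)))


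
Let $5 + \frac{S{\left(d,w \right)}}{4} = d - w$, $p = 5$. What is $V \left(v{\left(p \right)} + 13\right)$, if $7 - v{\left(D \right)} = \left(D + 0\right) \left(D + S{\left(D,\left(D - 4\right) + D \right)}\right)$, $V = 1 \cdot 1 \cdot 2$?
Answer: $230$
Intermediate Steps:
$S{\left(d,w \right)} = -20 - 4 w + 4 d$ ($S{\left(d,w \right)} = -20 + 4 \left(d - w\right) = -20 + \left(- 4 w + 4 d\right) = -20 - 4 w + 4 d$)
$V = 2$ ($V = 1 \cdot 2 = 2$)
$v{\left(D \right)} = 7 - D \left(-4 - 3 D\right)$ ($v{\left(D \right)} = 7 - \left(D + 0\right) \left(D - \left(20 - 4 D + 4 \left(\left(D - 4\right) + D\right)\right)\right) = 7 - D \left(D - \left(20 - 4 D + 4 \left(\left(-4 + D\right) + D\right)\right)\right) = 7 - D \left(D - \left(20 - 4 D + 4 \left(-4 + 2 D\right)\right)\right) = 7 - D \left(D - \left(4 + 4 D\right)\right) = 7 - D \left(-4 - 3 D\right)$)
$V \left(v{\left(p \right)} + 13\right) = 2 \left(\left(7 + 3 \cdot 5^{2} + 4 \cdot 5\right) + 13\right) = 2 \left(\left(7 + 3 \cdot 25 + 20\right) + 13\right) = 2 \left(\left(7 + 75 + 20\right) + 13\right) = 2 \left(102 + 13\right) = 2 \cdot 115 = 230$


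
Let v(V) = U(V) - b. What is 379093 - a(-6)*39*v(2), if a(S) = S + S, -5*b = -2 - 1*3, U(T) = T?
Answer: 379561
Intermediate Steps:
b = 1 (b = -(-2 - 1*3)/5 = -(-2 - 3)/5 = -⅕*(-5) = 1)
v(V) = -1 + V (v(V) = V - 1*1 = V - 1 = -1 + V)
a(S) = 2*S
379093 - a(-6)*39*v(2) = 379093 - (2*(-6))*39*(-1 + 2) = 379093 - (-12*39) = 379093 - (-468) = 379093 - 1*(-468) = 379093 + 468 = 379561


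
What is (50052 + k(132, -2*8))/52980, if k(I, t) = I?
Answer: 4182/4415 ≈ 0.94723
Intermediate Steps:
(50052 + k(132, -2*8))/52980 = (50052 + 132)/52980 = 50184*(1/52980) = 4182/4415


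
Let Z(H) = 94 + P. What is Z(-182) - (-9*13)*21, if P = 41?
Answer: 2592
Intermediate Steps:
Z(H) = 135 (Z(H) = 94 + 41 = 135)
Z(-182) - (-9*13)*21 = 135 - (-9*13)*21 = 135 - (-117)*21 = 135 - 1*(-2457) = 135 + 2457 = 2592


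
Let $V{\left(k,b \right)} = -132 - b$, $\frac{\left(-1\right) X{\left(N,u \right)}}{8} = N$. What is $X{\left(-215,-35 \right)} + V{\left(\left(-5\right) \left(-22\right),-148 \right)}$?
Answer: $1736$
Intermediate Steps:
$X{\left(N,u \right)} = - 8 N$
$X{\left(-215,-35 \right)} + V{\left(\left(-5\right) \left(-22\right),-148 \right)} = \left(-8\right) \left(-215\right) - -16 = 1720 + \left(-132 + 148\right) = 1720 + 16 = 1736$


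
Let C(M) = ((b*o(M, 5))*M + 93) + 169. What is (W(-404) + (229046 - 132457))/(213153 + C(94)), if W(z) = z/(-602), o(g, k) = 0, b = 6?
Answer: 29073491/64237915 ≈ 0.45259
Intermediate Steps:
W(z) = -z/602 (W(z) = z*(-1/602) = -z/602)
C(M) = 262 (C(M) = ((6*0)*M + 93) + 169 = (0*M + 93) + 169 = (0 + 93) + 169 = 93 + 169 = 262)
(W(-404) + (229046 - 132457))/(213153 + C(94)) = (-1/602*(-404) + (229046 - 132457))/(213153 + 262) = (202/301 + 96589)/213415 = (29073491/301)*(1/213415) = 29073491/64237915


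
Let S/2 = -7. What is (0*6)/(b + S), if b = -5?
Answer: 0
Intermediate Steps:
S = -14 (S = 2*(-7) = -14)
(0*6)/(b + S) = (0*6)/(-5 - 14) = 0/(-19) = 0*(-1/19) = 0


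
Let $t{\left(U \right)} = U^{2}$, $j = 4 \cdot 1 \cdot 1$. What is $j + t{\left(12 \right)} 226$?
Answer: $32548$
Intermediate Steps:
$j = 4$ ($j = 4 \cdot 1 = 4$)
$j + t{\left(12 \right)} 226 = 4 + 12^{2} \cdot 226 = 4 + 144 \cdot 226 = 4 + 32544 = 32548$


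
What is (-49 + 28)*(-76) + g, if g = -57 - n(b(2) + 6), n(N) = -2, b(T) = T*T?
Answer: 1541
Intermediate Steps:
b(T) = T**2
g = -55 (g = -57 - 1*(-2) = -57 + 2 = -55)
(-49 + 28)*(-76) + g = (-49 + 28)*(-76) - 55 = -21*(-76) - 55 = 1596 - 55 = 1541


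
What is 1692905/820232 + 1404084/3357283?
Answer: 6835235804603/2753750949656 ≈ 2.4822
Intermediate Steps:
1692905/820232 + 1404084/3357283 = 6835235804603/2753750949656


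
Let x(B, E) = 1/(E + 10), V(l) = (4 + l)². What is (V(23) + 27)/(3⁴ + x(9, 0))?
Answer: 7560/811 ≈ 9.3218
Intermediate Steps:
x(B, E) = 1/(10 + E)
(V(23) + 27)/(3⁴ + x(9, 0)) = ((4 + 23)² + 27)/(3⁴ + 1/(10 + 0)) = (27² + 27)/(81 + 1/10) = (729 + 27)/(81 + ⅒) = 756/(811/10) = 756*(10/811) = 7560/811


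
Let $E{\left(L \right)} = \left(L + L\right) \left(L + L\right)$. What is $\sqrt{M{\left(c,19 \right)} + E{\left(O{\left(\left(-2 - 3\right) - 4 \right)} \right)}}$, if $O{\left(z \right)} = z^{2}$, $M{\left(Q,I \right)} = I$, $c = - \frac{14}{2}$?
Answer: $\sqrt{26263} \approx 162.06$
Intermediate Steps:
$c = -7$ ($c = \left(-14\right) \frac{1}{2} = -7$)
$E{\left(L \right)} = 4 L^{2}$ ($E{\left(L \right)} = 2 L 2 L = 4 L^{2}$)
$\sqrt{M{\left(c,19 \right)} + E{\left(O{\left(\left(-2 - 3\right) - 4 \right)} \right)}} = \sqrt{19 + 4 \left(\left(\left(-2 - 3\right) - 4\right)^{2}\right)^{2}} = \sqrt{19 + 4 \left(\left(-5 - 4\right)^{2}\right)^{2}} = \sqrt{19 + 4 \left(\left(-9\right)^{2}\right)^{2}} = \sqrt{19 + 4 \cdot 81^{2}} = \sqrt{19 + 4 \cdot 6561} = \sqrt{19 + 26244} = \sqrt{26263}$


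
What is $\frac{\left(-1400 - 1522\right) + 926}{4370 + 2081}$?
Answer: $- \frac{1996}{6451} \approx -0.30941$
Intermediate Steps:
$\frac{\left(-1400 - 1522\right) + 926}{4370 + 2081} = \frac{\left(-1400 - 1522\right) + 926}{6451} = \left(-2922 + 926\right) \frac{1}{6451} = \left(-1996\right) \frac{1}{6451} = - \frac{1996}{6451}$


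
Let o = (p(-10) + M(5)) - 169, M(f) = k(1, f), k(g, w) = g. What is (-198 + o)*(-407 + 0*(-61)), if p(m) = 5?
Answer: 146927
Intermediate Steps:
M(f) = 1
o = -163 (o = (5 + 1) - 169 = 6 - 169 = -163)
(-198 + o)*(-407 + 0*(-61)) = (-198 - 163)*(-407 + 0*(-61)) = -361*(-407 + 0) = -361*(-407) = 146927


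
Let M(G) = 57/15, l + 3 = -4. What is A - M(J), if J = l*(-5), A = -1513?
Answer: -7584/5 ≈ -1516.8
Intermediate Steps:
l = -7 (l = -3 - 4 = -7)
J = 35 (J = -7*(-5) = 35)
M(G) = 19/5 (M(G) = 57*(1/15) = 19/5)
A - M(J) = -1513 - 1*19/5 = -1513 - 19/5 = -7584/5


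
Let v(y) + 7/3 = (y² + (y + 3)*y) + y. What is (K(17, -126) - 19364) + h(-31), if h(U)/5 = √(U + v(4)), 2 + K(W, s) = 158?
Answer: -19208 + 10*√33/3 ≈ -19189.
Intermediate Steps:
K(W, s) = 156 (K(W, s) = -2 + 158 = 156)
v(y) = -7/3 + y + y² + y*(3 + y) (v(y) = -7/3 + ((y² + (y + 3)*y) + y) = -7/3 + ((y² + (3 + y)*y) + y) = -7/3 + ((y² + y*(3 + y)) + y) = -7/3 + (y + y² + y*(3 + y)) = -7/3 + y + y² + y*(3 + y))
h(U) = 5*√(137/3 + U) (h(U) = 5*√(U + (-7/3 + 2*4² + 4*4)) = 5*√(U + (-7/3 + 2*16 + 16)) = 5*√(U + (-7/3 + 32 + 16)) = 5*√(U + 137/3) = 5*√(137/3 + U))
(K(17, -126) - 19364) + h(-31) = (156 - 19364) + 5*√(411 + 9*(-31))/3 = -19208 + 5*√(411 - 279)/3 = -19208 + 5*√132/3 = -19208 + 5*(2*√33)/3 = -19208 + 10*√33/3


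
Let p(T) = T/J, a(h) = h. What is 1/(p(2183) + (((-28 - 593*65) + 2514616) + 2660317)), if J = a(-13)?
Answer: 13/66770497 ≈ 1.9470e-7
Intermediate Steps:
J = -13
p(T) = -T/13 (p(T) = T/(-13) = T*(-1/13) = -T/13)
1/(p(2183) + (((-28 - 593*65) + 2514616) + 2660317)) = 1/(-1/13*2183 + (((-28 - 593*65) + 2514616) + 2660317)) = 1/(-2183/13 + (((-28 - 38545) + 2514616) + 2660317)) = 1/(-2183/13 + ((-38573 + 2514616) + 2660317)) = 1/(-2183/13 + (2476043 + 2660317)) = 1/(-2183/13 + 5136360) = 1/(66770497/13) = 13/66770497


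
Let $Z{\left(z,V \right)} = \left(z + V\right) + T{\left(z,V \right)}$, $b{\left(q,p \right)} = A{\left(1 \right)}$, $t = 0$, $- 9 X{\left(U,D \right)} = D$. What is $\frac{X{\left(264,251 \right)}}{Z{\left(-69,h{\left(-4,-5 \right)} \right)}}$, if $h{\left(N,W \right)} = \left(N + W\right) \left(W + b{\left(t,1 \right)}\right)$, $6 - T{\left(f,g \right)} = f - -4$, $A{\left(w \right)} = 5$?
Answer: $- \frac{251}{18} \approx -13.944$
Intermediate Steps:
$X{\left(U,D \right)} = - \frac{D}{9}$
$b{\left(q,p \right)} = 5$
$T{\left(f,g \right)} = 2 - f$ ($T{\left(f,g \right)} = 6 - \left(f - -4\right) = 6 - \left(f + 4\right) = 6 - \left(4 + f\right) = 2 - f$)
$h{\left(N,W \right)} = \left(5 + W\right) \left(N + W\right)$ ($h{\left(N,W \right)} = \left(N + W\right) \left(W + 5\right) = \left(N + W\right) \left(5 + W\right) = \left(5 + W\right) \left(N + W\right)$)
$Z{\left(z,V \right)} = 2 + V$ ($Z{\left(z,V \right)} = \left(z + V\right) - \left(-2 + z\right) = \left(V + z\right) - \left(-2 + z\right) = 2 + V$)
$\frac{X{\left(264,251 \right)}}{Z{\left(-69,h{\left(-4,-5 \right)} \right)}} = \frac{\left(- \frac{1}{9}\right) 251}{2 + \left(\left(-5\right)^{2} + 5 \left(-4\right) + 5 \left(-5\right) - -20\right)} = - \frac{251}{9 \left(2 + \left(25 - 20 - 25 + 20\right)\right)} = - \frac{251}{9 \left(2 + 0\right)} = - \frac{251}{9 \cdot 2} = \left(- \frac{251}{9}\right) \frac{1}{2} = - \frac{251}{18}$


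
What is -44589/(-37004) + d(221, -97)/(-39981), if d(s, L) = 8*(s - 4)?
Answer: 1718473865/1479456924 ≈ 1.1616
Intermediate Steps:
d(s, L) = -32 + 8*s (d(s, L) = 8*(-4 + s) = -32 + 8*s)
-44589/(-37004) + d(221, -97)/(-39981) = -44589/(-37004) + (-32 + 8*221)/(-39981) = -44589*(-1/37004) + (-32 + 1768)*(-1/39981) = 44589/37004 + 1736*(-1/39981) = 44589/37004 - 1736/39981 = 1718473865/1479456924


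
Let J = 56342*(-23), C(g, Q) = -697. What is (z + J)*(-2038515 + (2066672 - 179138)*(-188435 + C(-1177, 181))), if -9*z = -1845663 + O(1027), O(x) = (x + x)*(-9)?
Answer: 388674270871461215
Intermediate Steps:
O(x) = -18*x (O(x) = (2*x)*(-9) = -18*x)
J = -1295866
z = 621383/3 (z = -(-1845663 - 18*1027)/9 = -(-1845663 - 18486)/9 = -1/9*(-1864149) = 621383/3 ≈ 2.0713e+5)
(z + J)*(-2038515 + (2066672 - 179138)*(-188435 + C(-1177, 181))) = (621383/3 - 1295866)*(-2038515 + (2066672 - 179138)*(-188435 - 697)) = -3266215*(-2038515 + 1887534*(-189132))/3 = -3266215*(-2038515 - 356993080488)/3 = -3266215/3*(-356995119003) = 388674270871461215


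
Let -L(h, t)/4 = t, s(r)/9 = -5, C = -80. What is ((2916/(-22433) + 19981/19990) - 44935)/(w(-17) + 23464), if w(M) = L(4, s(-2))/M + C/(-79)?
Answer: -9020513277092777/4708468704181880 ≈ -1.9158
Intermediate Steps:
s(r) = -45 (s(r) = 9*(-5) = -45)
L(h, t) = -4*t
w(M) = 80/79 + 180/M (w(M) = (-4*(-45))/M - 80/(-79) = 180/M - 80*(-1/79) = 180/M + 80/79 = 80/79 + 180/M)
((2916/(-22433) + 19981/19990) - 44935)/(w(-17) + 23464) = ((2916/(-22433) + 19981/19990) - 44935)/((80/79 + 180/(-17)) + 23464) = ((2916*(-1/22433) + 19981*(1/19990)) - 44935)/((80/79 + 180*(-1/17)) + 23464) = ((-2916/22433 + 19981/19990) - 44935)/((80/79 - 180/17) + 23464) = (389942933/448435670 - 44935)/(-12860/1343 + 23464) = -20150066888517/(448435670*31499292/1343) = -20150066888517/448435670*1343/31499292 = -9020513277092777/4708468704181880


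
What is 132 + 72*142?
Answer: 10356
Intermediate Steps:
132 + 72*142 = 132 + 10224 = 10356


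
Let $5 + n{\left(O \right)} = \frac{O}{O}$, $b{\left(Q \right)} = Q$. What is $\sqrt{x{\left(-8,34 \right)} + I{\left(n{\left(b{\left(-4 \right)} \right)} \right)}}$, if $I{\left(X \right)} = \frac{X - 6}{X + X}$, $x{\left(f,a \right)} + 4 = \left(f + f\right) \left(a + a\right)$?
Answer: $\frac{i \sqrt{4363}}{2} \approx 33.026 i$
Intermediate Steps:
$n{\left(O \right)} = -4$ ($n{\left(O \right)} = -5 + \frac{O}{O} = -5 + 1 = -4$)
$x{\left(f,a \right)} = -4 + 4 a f$ ($x{\left(f,a \right)} = -4 + \left(f + f\right) \left(a + a\right) = -4 + 2 f 2 a = -4 + 4 a f$)
$I{\left(X \right)} = \frac{-6 + X}{2 X}$ ($I{\left(X \right)} = \frac{X - 6}{2 X} = \left(-6 + X\right) \frac{1}{2 X} = \frac{-6 + X}{2 X}$)
$\sqrt{x{\left(-8,34 \right)} + I{\left(n{\left(b{\left(-4 \right)} \right)} \right)}} = \sqrt{\left(-4 + 4 \cdot 34 \left(-8\right)\right) + \frac{-6 - 4}{2 \left(-4\right)}} = \sqrt{\left(-4 - 1088\right) + \frac{1}{2} \left(- \frac{1}{4}\right) \left(-10\right)} = \sqrt{-1092 + \frac{5}{4}} = \sqrt{- \frac{4363}{4}} = \frac{i \sqrt{4363}}{2}$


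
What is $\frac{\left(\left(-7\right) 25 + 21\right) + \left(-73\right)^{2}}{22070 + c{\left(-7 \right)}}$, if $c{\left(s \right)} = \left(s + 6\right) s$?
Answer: $\frac{575}{2453} \approx 0.23441$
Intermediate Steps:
$c{\left(s \right)} = s \left(6 + s\right)$ ($c{\left(s \right)} = \left(6 + s\right) s = s \left(6 + s\right)$)
$\frac{\left(\left(-7\right) 25 + 21\right) + \left(-73\right)^{2}}{22070 + c{\left(-7 \right)}} = \frac{\left(\left(-7\right) 25 + 21\right) + \left(-73\right)^{2}}{22070 - 7 \left(6 - 7\right)} = \frac{\left(-175 + 21\right) + 5329}{22070 - -7} = \frac{-154 + 5329}{22070 + 7} = \frac{5175}{22077} = 5175 \cdot \frac{1}{22077} = \frac{575}{2453}$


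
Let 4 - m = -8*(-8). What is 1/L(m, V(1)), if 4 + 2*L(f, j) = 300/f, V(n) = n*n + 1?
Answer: -2/9 ≈ -0.22222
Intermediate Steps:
V(n) = 1 + n² (V(n) = n² + 1 = 1 + n²)
m = -60 (m = 4 - (-8)*(-8) = 4 - 1*64 = 4 - 64 = -60)
L(f, j) = -2 + 150/f (L(f, j) = -2 + (300/f)/2 = -2 + 150/f)
1/L(m, V(1)) = 1/(-2 + 150/(-60)) = 1/(-2 + 150*(-1/60)) = 1/(-2 - 5/2) = 1/(-9/2) = -2/9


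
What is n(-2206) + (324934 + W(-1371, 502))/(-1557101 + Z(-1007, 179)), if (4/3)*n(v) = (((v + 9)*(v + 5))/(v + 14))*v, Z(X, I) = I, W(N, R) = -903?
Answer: 12456146334326101/3412773024 ≈ 3.6499e+6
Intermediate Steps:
n(v) = 3*v*(5 + v)*(9 + v)/(4*(14 + v)) (n(v) = 3*((((v + 9)*(v + 5))/(v + 14))*v)/4 = 3*((((9 + v)*(5 + v))/(14 + v))*v)/4 = 3*((((5 + v)*(9 + v))/(14 + v))*v)/4 = 3*(((5 + v)*(9 + v)/(14 + v))*v)/4 = 3*(v*(5 + v)*(9 + v)/(14 + v))/4 = 3*v*(5 + v)*(9 + v)/(4*(14 + v)))
n(-2206) + (324934 + W(-1371, 502))/(-1557101 + Z(-1007, 179)) = (3/4)*(-2206)*(45 + (-2206)**2 + 14*(-2206))/(14 - 2206) + (324934 - 903)/(-1557101 + 179) = (3/4)*(-2206)*(45 + 4866436 - 30884)/(-2192) + 324031/(-1556922) = (3/4)*(-2206)*(-1/2192)*4835597 + 324031*(-1/1556922) = 16000990473/4384 - 324031/1556922 = 12456146334326101/3412773024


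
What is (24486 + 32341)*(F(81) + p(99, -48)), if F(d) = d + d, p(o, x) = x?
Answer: 6478278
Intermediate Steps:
F(d) = 2*d
(24486 + 32341)*(F(81) + p(99, -48)) = (24486 + 32341)*(2*81 - 48) = 56827*(162 - 48) = 56827*114 = 6478278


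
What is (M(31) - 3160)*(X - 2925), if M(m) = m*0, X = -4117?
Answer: 22252720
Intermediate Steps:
M(m) = 0
(M(31) - 3160)*(X - 2925) = (0 - 3160)*(-4117 - 2925) = -3160*(-7042) = 22252720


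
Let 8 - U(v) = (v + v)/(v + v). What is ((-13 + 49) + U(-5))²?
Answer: 1849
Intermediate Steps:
U(v) = 7 (U(v) = 8 - (v + v)/(v + v) = 8 - 2*v/(2*v) = 8 - 2*v*1/(2*v) = 8 - 1*1 = 8 - 1 = 7)
((-13 + 49) + U(-5))² = ((-13 + 49) + 7)² = (36 + 7)² = 43² = 1849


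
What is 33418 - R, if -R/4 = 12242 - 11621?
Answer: 35902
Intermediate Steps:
R = -2484 (R = -4*(12242 - 11621) = -4*621 = -2484)
33418 - R = 33418 - 1*(-2484) = 33418 + 2484 = 35902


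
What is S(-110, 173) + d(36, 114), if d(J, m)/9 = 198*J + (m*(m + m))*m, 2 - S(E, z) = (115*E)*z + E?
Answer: 28920506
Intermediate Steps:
S(E, z) = 2 - E - 115*E*z (S(E, z) = 2 - ((115*E)*z + E) = 2 - (115*E*z + E) = 2 - (E + 115*E*z) = 2 + (-E - 115*E*z) = 2 - E - 115*E*z)
d(J, m) = 18*m**3 + 1782*J (d(J, m) = 9*(198*J + (m*(m + m))*m) = 9*(198*J + (m*(2*m))*m) = 9*(198*J + (2*m**2)*m) = 9*(198*J + 2*m**3) = 9*(2*m**3 + 198*J) = 18*m**3 + 1782*J)
S(-110, 173) + d(36, 114) = (2 - 1*(-110) - 115*(-110)*173) + (18*114**3 + 1782*36) = (2 + 110 + 2188450) + (18*1481544 + 64152) = 2188562 + (26667792 + 64152) = 2188562 + 26731944 = 28920506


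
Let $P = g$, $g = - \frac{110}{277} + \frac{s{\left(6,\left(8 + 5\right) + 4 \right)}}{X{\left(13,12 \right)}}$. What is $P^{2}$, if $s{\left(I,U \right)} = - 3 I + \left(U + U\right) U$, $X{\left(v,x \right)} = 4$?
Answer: $\frac{1495368900}{76729} \approx 19489.0$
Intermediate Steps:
$s{\left(I,U \right)} = - 3 I + 2 U^{2}$ ($s{\left(I,U \right)} = - 3 I + 2 U U = - 3 I + 2 U^{2}$)
$g = \frac{38670}{277}$ ($g = - \frac{110}{277} + \frac{\left(-3\right) 6 + 2 \left(\left(8 + 5\right) + 4\right)^{2}}{4} = \left(-110\right) \frac{1}{277} + \left(-18 + 2 \left(13 + 4\right)^{2}\right) \frac{1}{4} = - \frac{110}{277} + \left(-18 + 2 \cdot 17^{2}\right) \frac{1}{4} = - \frac{110}{277} + \left(-18 + 2 \cdot 289\right) \frac{1}{4} = - \frac{110}{277} + \left(-18 + 578\right) \frac{1}{4} = - \frac{110}{277} + 560 \cdot \frac{1}{4} = - \frac{110}{277} + 140 = \frac{38670}{277} \approx 139.6$)
$P = \frac{38670}{277} \approx 139.6$
$P^{2} = \left(\frac{38670}{277}\right)^{2} = \frac{1495368900}{76729}$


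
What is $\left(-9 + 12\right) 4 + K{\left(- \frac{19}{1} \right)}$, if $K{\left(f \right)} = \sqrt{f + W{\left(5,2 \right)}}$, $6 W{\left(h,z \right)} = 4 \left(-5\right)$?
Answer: $12 + \frac{i \sqrt{201}}{3} \approx 12.0 + 4.7258 i$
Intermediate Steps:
$W{\left(h,z \right)} = - \frac{10}{3}$ ($W{\left(h,z \right)} = \frac{4 \left(-5\right)}{6} = \frac{1}{6} \left(-20\right) = - \frac{10}{3}$)
$K{\left(f \right)} = \sqrt{- \frac{10}{3} + f}$ ($K{\left(f \right)} = \sqrt{f - \frac{10}{3}} = \sqrt{- \frac{10}{3} + f}$)
$\left(-9 + 12\right) 4 + K{\left(- \frac{19}{1} \right)} = \left(-9 + 12\right) 4 + \frac{\sqrt{-30 + 9 \left(- \frac{19}{1}\right)}}{3} = 3 \cdot 4 + \frac{\sqrt{-30 + 9 \left(\left(-19\right) 1\right)}}{3} = 12 + \frac{\sqrt{-30 + 9 \left(-19\right)}}{3} = 12 + \frac{\sqrt{-30 - 171}}{3} = 12 + \frac{\sqrt{-201}}{3} = 12 + \frac{i \sqrt{201}}{3}$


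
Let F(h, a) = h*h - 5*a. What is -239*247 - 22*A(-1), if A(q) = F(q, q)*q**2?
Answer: -59165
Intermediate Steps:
F(h, a) = h**2 - 5*a
A(q) = q**2*(q**2 - 5*q) (A(q) = (q**2 - 5*q)*q**2 = q**2*(q**2 - 5*q))
-239*247 - 22*A(-1) = -239*247 - 22*(-1)**3*(-5 - 1) = -59033 - (-22)*(-6) = -59033 - 22*6 = -59033 - 132 = -59165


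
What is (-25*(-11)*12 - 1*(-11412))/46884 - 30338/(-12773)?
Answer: 134190264/49904111 ≈ 2.6890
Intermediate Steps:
(-25*(-11)*12 - 1*(-11412))/46884 - 30338/(-12773) = (275*12 + 11412)*(1/46884) - 30338*(-1/12773) = (3300 + 11412)*(1/46884) + 30338/12773 = 14712*(1/46884) + 30338/12773 = 1226/3907 + 30338/12773 = 134190264/49904111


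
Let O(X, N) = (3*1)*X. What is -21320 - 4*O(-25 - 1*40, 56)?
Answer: -20540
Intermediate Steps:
O(X, N) = 3*X
-21320 - 4*O(-25 - 1*40, 56) = -21320 - 12*(-25 - 1*40) = -21320 - 12*(-25 - 40) = -21320 - 12*(-65) = -21320 - 4*(-195) = -21320 + 780 = -20540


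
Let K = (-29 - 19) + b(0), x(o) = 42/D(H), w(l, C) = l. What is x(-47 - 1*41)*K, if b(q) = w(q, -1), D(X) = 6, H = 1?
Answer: -336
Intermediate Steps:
b(q) = q
x(o) = 7 (x(o) = 42/6 = 42*(1/6) = 7)
K = -48 (K = (-29 - 19) + 0 = -48 + 0 = -48)
x(-47 - 1*41)*K = 7*(-48) = -336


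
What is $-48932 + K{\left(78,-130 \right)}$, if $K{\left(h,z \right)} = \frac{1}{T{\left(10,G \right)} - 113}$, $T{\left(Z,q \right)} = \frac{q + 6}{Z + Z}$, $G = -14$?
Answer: $- \frac{27744449}{567} \approx -48932.0$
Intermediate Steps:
$T{\left(Z,q \right)} = \frac{6 + q}{2 Z}$
$K{\left(h,z \right)} = - \frac{5}{567}$ ($K{\left(h,z \right)} = \frac{1}{\frac{6 - 14}{2 \cdot 10} - 113} = \frac{1}{\frac{1}{2} \cdot \frac{1}{10} \left(-8\right) - 113} = \frac{1}{- \frac{2}{5} - 113} = \frac{1}{- \frac{567}{5}} = - \frac{5}{567}$)
$-48932 + K{\left(78,-130 \right)} = -48932 - \frac{5}{567} = - \frac{27744449}{567}$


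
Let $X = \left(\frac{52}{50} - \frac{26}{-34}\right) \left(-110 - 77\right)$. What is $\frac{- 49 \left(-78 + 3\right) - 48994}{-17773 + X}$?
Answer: $\frac{1132975}{452762} \approx 2.5024$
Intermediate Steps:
$X = - \frac{8437}{25}$ ($X = \left(52 \cdot \frac{1}{50} - - \frac{13}{17}\right) \left(-187\right) = \left(\frac{26}{25} + \frac{13}{17}\right) \left(-187\right) = \frac{767}{425} \left(-187\right) = - \frac{8437}{25} \approx -337.48$)
$\frac{- 49 \left(-78 + 3\right) - 48994}{-17773 + X} = \frac{- 49 \left(-78 + 3\right) - 48994}{-17773 - \frac{8437}{25}} = \frac{\left(-49\right) \left(-75\right) - 48994}{- \frac{452762}{25}} = \left(3675 - 48994\right) \left(- \frac{25}{452762}\right) = \left(-45319\right) \left(- \frac{25}{452762}\right) = \frac{1132975}{452762}$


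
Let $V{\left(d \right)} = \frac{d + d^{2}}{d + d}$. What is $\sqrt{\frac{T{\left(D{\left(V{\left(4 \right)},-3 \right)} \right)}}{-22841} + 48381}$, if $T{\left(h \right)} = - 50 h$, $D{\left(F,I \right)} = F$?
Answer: $\frac{\sqrt{25240916341186}}{22841} \approx 219.96$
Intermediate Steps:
$V{\left(d \right)} = \frac{d + d^{2}}{2 d}$
$\sqrt{\frac{T{\left(D{\left(V{\left(4 \right)},-3 \right)} \right)}}{-22841} + 48381} = \sqrt{\frac{\left(-50\right) \left(\frac{1}{2} + \frac{1}{2} \cdot 4\right)}{-22841} + 48381} = \sqrt{- 50 \left(\frac{1}{2} + 2\right) \left(- \frac{1}{22841}\right) + 48381} = \sqrt{\left(-50\right) \frac{5}{2} \left(- \frac{1}{22841}\right) + 48381} = \sqrt{\left(-125\right) \left(- \frac{1}{22841}\right) + 48381} = \sqrt{\frac{125}{22841} + 48381} = \sqrt{\frac{1105070546}{22841}} = \frac{\sqrt{25240916341186}}{22841}$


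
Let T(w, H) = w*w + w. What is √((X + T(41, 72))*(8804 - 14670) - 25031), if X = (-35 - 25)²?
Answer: I*√31243883 ≈ 5589.6*I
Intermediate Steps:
X = 3600 (X = (-60)² = 3600)
T(w, H) = w + w² (T(w, H) = w² + w = w + w²)
√((X + T(41, 72))*(8804 - 14670) - 25031) = √((3600 + 41*(1 + 41))*(8804 - 14670) - 25031) = √((3600 + 41*42)*(-5866) - 25031) = √((3600 + 1722)*(-5866) - 25031) = √(5322*(-5866) - 25031) = √(-31218852 - 25031) = √(-31243883) = I*√31243883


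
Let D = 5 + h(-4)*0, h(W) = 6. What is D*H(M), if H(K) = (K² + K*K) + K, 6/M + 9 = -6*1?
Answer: -⅖ ≈ -0.40000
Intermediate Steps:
M = -⅖ (M = 6/(-9 - 6*1) = 6/(-9 - 6) = 6/(-15) = 6*(-1/15) = -⅖ ≈ -0.40000)
D = 5 (D = 5 + 6*0 = 5 + 0 = 5)
H(K) = K + 2*K² (H(K) = (K² + K²) + K = 2*K² + K = K + 2*K²)
D*H(M) = 5*(-2*(1 + 2*(-⅖))/5) = 5*(-2*(1 - ⅘)/5) = 5*(-⅖*⅕) = 5*(-2/25) = -⅖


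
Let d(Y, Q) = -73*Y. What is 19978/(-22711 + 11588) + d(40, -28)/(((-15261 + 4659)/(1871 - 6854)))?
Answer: -3858463358/2807763 ≈ -1374.2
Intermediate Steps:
19978/(-22711 + 11588) + d(40, -28)/(((-15261 + 4659)/(1871 - 6854))) = 19978/(-22711 + 11588) + (-73*40)/(((-15261 + 4659)/(1871 - 6854))) = 19978/(-11123) - 2920/((-10602/(-4983))) = 19978*(-1/11123) - 2920/((-10602*(-1/4983))) = -2854/1589 - 2920/3534/1661 = -2854/1589 - 2920*1661/3534 = -2854/1589 - 2425060/1767 = -3858463358/2807763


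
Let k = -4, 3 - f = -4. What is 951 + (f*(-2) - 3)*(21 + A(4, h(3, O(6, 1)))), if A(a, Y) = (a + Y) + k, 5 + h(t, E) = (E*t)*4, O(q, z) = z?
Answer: 475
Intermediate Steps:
f = 7 (f = 3 - 1*(-4) = 3 + 4 = 7)
h(t, E) = -5 + 4*E*t (h(t, E) = -5 + (E*t)*4 = -5 + 4*E*t)
A(a, Y) = -4 + Y + a (A(a, Y) = (a + Y) - 4 = (Y + a) - 4 = -4 + Y + a)
951 + (f*(-2) - 3)*(21 + A(4, h(3, O(6, 1)))) = 951 + (7*(-2) - 3)*(21 + (-4 + (-5 + 4*1*3) + 4)) = 951 + (-14 - 3)*(21 + (-4 + (-5 + 12) + 4)) = 951 - 17*(21 + (-4 + 7 + 4)) = 951 - 17*(21 + 7) = 951 - 17*28 = 951 - 476 = 475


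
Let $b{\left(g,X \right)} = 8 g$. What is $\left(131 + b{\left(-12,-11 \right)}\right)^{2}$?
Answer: $1225$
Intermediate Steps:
$\left(131 + b{\left(-12,-11 \right)}\right)^{2} = \left(131 + 8 \left(-12\right)\right)^{2} = \left(131 - 96\right)^{2} = 35^{2} = 1225$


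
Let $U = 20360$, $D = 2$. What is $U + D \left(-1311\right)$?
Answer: $17738$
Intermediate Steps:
$U + D \left(-1311\right) = 20360 + 2 \left(-1311\right) = 20360 - 2622 = 17738$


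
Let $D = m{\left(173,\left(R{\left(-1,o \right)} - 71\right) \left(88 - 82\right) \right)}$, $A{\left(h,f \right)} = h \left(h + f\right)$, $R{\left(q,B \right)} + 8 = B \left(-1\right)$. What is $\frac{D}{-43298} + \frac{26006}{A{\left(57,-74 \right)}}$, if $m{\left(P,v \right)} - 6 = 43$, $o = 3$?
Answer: $- \frac{1126055269}{41955762} \approx -26.839$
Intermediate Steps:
$R{\left(q,B \right)} = -8 - B$ ($R{\left(q,B \right)} = -8 + B \left(-1\right) = -8 - B$)
$A{\left(h,f \right)} = h \left(f + h\right)$
$m{\left(P,v \right)} = 49$ ($m{\left(P,v \right)} = 6 + 43 = 49$)
$D = 49$
$\frac{D}{-43298} + \frac{26006}{A{\left(57,-74 \right)}} = \frac{49}{-43298} + \frac{26006}{57 \left(-74 + 57\right)} = 49 \left(- \frac{1}{43298}\right) + \frac{26006}{57 \left(-17\right)} = - \frac{49}{43298} + \frac{26006}{-969} = - \frac{49}{43298} + 26006 \left(- \frac{1}{969}\right) = - \frac{49}{43298} - \frac{26006}{969} = - \frac{1126055269}{41955762}$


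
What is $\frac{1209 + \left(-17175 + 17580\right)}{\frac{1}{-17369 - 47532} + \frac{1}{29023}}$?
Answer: $\frac{1520082730461}{17939} \approx 8.4736 \cdot 10^{7}$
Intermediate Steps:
$\frac{1209 + \left(-17175 + 17580\right)}{\frac{1}{-17369 - 47532} + \frac{1}{29023}} = \frac{1209 + 405}{\frac{1}{-64901} + \frac{1}{29023}} = \frac{1614}{- \frac{1}{64901} + \frac{1}{29023}} = \frac{1614}{\frac{35878}{1883621723}} = 1614 \cdot \frac{1883621723}{35878} = \frac{1520082730461}{17939}$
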